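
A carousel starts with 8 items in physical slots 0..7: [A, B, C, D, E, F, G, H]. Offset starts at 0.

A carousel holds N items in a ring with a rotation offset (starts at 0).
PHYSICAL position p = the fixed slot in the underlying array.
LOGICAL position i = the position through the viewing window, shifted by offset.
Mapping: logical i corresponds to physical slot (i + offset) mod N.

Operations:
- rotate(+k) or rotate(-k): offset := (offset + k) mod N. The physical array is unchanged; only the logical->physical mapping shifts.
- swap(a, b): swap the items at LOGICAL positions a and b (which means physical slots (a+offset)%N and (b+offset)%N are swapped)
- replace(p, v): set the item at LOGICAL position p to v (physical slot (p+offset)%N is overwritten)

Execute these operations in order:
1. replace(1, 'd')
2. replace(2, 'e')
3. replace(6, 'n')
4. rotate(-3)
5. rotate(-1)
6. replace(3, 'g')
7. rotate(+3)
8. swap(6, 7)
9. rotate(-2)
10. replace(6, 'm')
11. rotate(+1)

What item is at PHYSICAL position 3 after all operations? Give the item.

Answer: m

Derivation:
After op 1 (replace(1, 'd')): offset=0, physical=[A,d,C,D,E,F,G,H], logical=[A,d,C,D,E,F,G,H]
After op 2 (replace(2, 'e')): offset=0, physical=[A,d,e,D,E,F,G,H], logical=[A,d,e,D,E,F,G,H]
After op 3 (replace(6, 'n')): offset=0, physical=[A,d,e,D,E,F,n,H], logical=[A,d,e,D,E,F,n,H]
After op 4 (rotate(-3)): offset=5, physical=[A,d,e,D,E,F,n,H], logical=[F,n,H,A,d,e,D,E]
After op 5 (rotate(-1)): offset=4, physical=[A,d,e,D,E,F,n,H], logical=[E,F,n,H,A,d,e,D]
After op 6 (replace(3, 'g')): offset=4, physical=[A,d,e,D,E,F,n,g], logical=[E,F,n,g,A,d,e,D]
After op 7 (rotate(+3)): offset=7, physical=[A,d,e,D,E,F,n,g], logical=[g,A,d,e,D,E,F,n]
After op 8 (swap(6, 7)): offset=7, physical=[A,d,e,D,E,n,F,g], logical=[g,A,d,e,D,E,n,F]
After op 9 (rotate(-2)): offset=5, physical=[A,d,e,D,E,n,F,g], logical=[n,F,g,A,d,e,D,E]
After op 10 (replace(6, 'm')): offset=5, physical=[A,d,e,m,E,n,F,g], logical=[n,F,g,A,d,e,m,E]
After op 11 (rotate(+1)): offset=6, physical=[A,d,e,m,E,n,F,g], logical=[F,g,A,d,e,m,E,n]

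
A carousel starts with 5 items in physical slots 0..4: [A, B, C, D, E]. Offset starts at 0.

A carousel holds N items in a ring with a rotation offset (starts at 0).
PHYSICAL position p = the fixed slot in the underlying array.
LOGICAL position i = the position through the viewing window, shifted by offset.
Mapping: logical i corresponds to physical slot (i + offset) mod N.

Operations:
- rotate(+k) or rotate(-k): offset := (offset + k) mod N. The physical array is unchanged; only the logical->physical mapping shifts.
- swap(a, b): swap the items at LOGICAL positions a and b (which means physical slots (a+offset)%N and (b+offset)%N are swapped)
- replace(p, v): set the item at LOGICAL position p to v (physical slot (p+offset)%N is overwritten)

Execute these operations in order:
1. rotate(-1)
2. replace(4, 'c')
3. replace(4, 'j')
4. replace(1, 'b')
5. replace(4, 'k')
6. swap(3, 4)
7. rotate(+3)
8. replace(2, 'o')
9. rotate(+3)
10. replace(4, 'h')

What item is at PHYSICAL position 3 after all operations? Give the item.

After op 1 (rotate(-1)): offset=4, physical=[A,B,C,D,E], logical=[E,A,B,C,D]
After op 2 (replace(4, 'c')): offset=4, physical=[A,B,C,c,E], logical=[E,A,B,C,c]
After op 3 (replace(4, 'j')): offset=4, physical=[A,B,C,j,E], logical=[E,A,B,C,j]
After op 4 (replace(1, 'b')): offset=4, physical=[b,B,C,j,E], logical=[E,b,B,C,j]
After op 5 (replace(4, 'k')): offset=4, physical=[b,B,C,k,E], logical=[E,b,B,C,k]
After op 6 (swap(3, 4)): offset=4, physical=[b,B,k,C,E], logical=[E,b,B,k,C]
After op 7 (rotate(+3)): offset=2, physical=[b,B,k,C,E], logical=[k,C,E,b,B]
After op 8 (replace(2, 'o')): offset=2, physical=[b,B,k,C,o], logical=[k,C,o,b,B]
After op 9 (rotate(+3)): offset=0, physical=[b,B,k,C,o], logical=[b,B,k,C,o]
After op 10 (replace(4, 'h')): offset=0, physical=[b,B,k,C,h], logical=[b,B,k,C,h]

Answer: C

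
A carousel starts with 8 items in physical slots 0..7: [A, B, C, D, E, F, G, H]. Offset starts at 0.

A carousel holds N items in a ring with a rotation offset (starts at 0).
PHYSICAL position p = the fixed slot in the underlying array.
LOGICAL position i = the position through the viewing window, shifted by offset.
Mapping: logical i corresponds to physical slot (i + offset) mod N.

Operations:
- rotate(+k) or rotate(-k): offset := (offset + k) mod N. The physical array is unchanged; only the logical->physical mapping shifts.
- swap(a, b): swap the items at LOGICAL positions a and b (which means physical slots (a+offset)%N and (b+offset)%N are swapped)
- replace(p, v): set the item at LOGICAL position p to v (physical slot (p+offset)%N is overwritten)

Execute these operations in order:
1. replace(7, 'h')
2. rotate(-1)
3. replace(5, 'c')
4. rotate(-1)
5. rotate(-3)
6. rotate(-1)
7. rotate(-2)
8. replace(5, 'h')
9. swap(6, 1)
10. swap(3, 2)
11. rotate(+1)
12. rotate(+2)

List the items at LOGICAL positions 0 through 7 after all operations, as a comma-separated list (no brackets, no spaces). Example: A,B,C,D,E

Answer: C,c,h,B,h,A,G,D

Derivation:
After op 1 (replace(7, 'h')): offset=0, physical=[A,B,C,D,E,F,G,h], logical=[A,B,C,D,E,F,G,h]
After op 2 (rotate(-1)): offset=7, physical=[A,B,C,D,E,F,G,h], logical=[h,A,B,C,D,E,F,G]
After op 3 (replace(5, 'c')): offset=7, physical=[A,B,C,D,c,F,G,h], logical=[h,A,B,C,D,c,F,G]
After op 4 (rotate(-1)): offset=6, physical=[A,B,C,D,c,F,G,h], logical=[G,h,A,B,C,D,c,F]
After op 5 (rotate(-3)): offset=3, physical=[A,B,C,D,c,F,G,h], logical=[D,c,F,G,h,A,B,C]
After op 6 (rotate(-1)): offset=2, physical=[A,B,C,D,c,F,G,h], logical=[C,D,c,F,G,h,A,B]
After op 7 (rotate(-2)): offset=0, physical=[A,B,C,D,c,F,G,h], logical=[A,B,C,D,c,F,G,h]
After op 8 (replace(5, 'h')): offset=0, physical=[A,B,C,D,c,h,G,h], logical=[A,B,C,D,c,h,G,h]
After op 9 (swap(6, 1)): offset=0, physical=[A,G,C,D,c,h,B,h], logical=[A,G,C,D,c,h,B,h]
After op 10 (swap(3, 2)): offset=0, physical=[A,G,D,C,c,h,B,h], logical=[A,G,D,C,c,h,B,h]
After op 11 (rotate(+1)): offset=1, physical=[A,G,D,C,c,h,B,h], logical=[G,D,C,c,h,B,h,A]
After op 12 (rotate(+2)): offset=3, physical=[A,G,D,C,c,h,B,h], logical=[C,c,h,B,h,A,G,D]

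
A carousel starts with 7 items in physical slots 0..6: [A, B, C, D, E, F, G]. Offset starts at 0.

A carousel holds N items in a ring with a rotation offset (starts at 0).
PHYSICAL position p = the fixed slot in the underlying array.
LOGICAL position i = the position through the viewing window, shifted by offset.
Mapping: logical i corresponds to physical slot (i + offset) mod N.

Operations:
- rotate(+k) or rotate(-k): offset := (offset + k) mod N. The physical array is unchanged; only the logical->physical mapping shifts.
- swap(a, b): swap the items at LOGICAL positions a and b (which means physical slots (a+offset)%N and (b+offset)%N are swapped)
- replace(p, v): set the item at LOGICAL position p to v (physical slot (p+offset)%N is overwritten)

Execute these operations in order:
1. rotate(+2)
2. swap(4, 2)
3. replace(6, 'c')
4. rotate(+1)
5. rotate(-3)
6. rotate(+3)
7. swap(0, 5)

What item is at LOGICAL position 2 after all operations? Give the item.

After op 1 (rotate(+2)): offset=2, physical=[A,B,C,D,E,F,G], logical=[C,D,E,F,G,A,B]
After op 2 (swap(4, 2)): offset=2, physical=[A,B,C,D,G,F,E], logical=[C,D,G,F,E,A,B]
After op 3 (replace(6, 'c')): offset=2, physical=[A,c,C,D,G,F,E], logical=[C,D,G,F,E,A,c]
After op 4 (rotate(+1)): offset=3, physical=[A,c,C,D,G,F,E], logical=[D,G,F,E,A,c,C]
After op 5 (rotate(-3)): offset=0, physical=[A,c,C,D,G,F,E], logical=[A,c,C,D,G,F,E]
After op 6 (rotate(+3)): offset=3, physical=[A,c,C,D,G,F,E], logical=[D,G,F,E,A,c,C]
After op 7 (swap(0, 5)): offset=3, physical=[A,D,C,c,G,F,E], logical=[c,G,F,E,A,D,C]

Answer: F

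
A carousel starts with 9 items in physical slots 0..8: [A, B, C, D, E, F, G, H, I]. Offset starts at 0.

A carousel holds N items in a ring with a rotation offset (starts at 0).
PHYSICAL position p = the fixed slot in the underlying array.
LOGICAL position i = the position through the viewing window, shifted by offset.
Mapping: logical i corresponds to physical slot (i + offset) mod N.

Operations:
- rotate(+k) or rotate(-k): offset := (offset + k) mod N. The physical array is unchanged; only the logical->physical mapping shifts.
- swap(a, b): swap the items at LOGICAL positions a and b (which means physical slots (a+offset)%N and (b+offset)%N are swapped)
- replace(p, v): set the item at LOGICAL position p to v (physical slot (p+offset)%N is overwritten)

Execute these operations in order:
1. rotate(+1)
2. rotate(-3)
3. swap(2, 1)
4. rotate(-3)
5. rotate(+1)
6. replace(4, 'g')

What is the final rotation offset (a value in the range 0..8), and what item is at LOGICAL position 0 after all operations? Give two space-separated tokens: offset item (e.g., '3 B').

Answer: 5 F

Derivation:
After op 1 (rotate(+1)): offset=1, physical=[A,B,C,D,E,F,G,H,I], logical=[B,C,D,E,F,G,H,I,A]
After op 2 (rotate(-3)): offset=7, physical=[A,B,C,D,E,F,G,H,I], logical=[H,I,A,B,C,D,E,F,G]
After op 3 (swap(2, 1)): offset=7, physical=[I,B,C,D,E,F,G,H,A], logical=[H,A,I,B,C,D,E,F,G]
After op 4 (rotate(-3)): offset=4, physical=[I,B,C,D,E,F,G,H,A], logical=[E,F,G,H,A,I,B,C,D]
After op 5 (rotate(+1)): offset=5, physical=[I,B,C,D,E,F,G,H,A], logical=[F,G,H,A,I,B,C,D,E]
After op 6 (replace(4, 'g')): offset=5, physical=[g,B,C,D,E,F,G,H,A], logical=[F,G,H,A,g,B,C,D,E]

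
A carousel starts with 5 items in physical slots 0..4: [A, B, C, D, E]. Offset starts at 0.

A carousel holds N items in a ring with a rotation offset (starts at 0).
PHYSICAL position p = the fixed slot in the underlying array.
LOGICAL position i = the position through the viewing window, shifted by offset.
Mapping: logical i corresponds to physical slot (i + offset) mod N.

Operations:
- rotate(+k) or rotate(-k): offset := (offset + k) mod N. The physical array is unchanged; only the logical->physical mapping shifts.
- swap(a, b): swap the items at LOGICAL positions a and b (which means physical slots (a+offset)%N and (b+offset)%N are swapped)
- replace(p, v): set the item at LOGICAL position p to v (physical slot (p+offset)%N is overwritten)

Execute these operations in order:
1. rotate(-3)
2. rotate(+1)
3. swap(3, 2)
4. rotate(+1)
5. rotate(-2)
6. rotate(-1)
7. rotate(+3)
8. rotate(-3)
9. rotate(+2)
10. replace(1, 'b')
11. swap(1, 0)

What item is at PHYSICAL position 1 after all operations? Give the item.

Answer: A

Derivation:
After op 1 (rotate(-3)): offset=2, physical=[A,B,C,D,E], logical=[C,D,E,A,B]
After op 2 (rotate(+1)): offset=3, physical=[A,B,C,D,E], logical=[D,E,A,B,C]
After op 3 (swap(3, 2)): offset=3, physical=[B,A,C,D,E], logical=[D,E,B,A,C]
After op 4 (rotate(+1)): offset=4, physical=[B,A,C,D,E], logical=[E,B,A,C,D]
After op 5 (rotate(-2)): offset=2, physical=[B,A,C,D,E], logical=[C,D,E,B,A]
After op 6 (rotate(-1)): offset=1, physical=[B,A,C,D,E], logical=[A,C,D,E,B]
After op 7 (rotate(+3)): offset=4, physical=[B,A,C,D,E], logical=[E,B,A,C,D]
After op 8 (rotate(-3)): offset=1, physical=[B,A,C,D,E], logical=[A,C,D,E,B]
After op 9 (rotate(+2)): offset=3, physical=[B,A,C,D,E], logical=[D,E,B,A,C]
After op 10 (replace(1, 'b')): offset=3, physical=[B,A,C,D,b], logical=[D,b,B,A,C]
After op 11 (swap(1, 0)): offset=3, physical=[B,A,C,b,D], logical=[b,D,B,A,C]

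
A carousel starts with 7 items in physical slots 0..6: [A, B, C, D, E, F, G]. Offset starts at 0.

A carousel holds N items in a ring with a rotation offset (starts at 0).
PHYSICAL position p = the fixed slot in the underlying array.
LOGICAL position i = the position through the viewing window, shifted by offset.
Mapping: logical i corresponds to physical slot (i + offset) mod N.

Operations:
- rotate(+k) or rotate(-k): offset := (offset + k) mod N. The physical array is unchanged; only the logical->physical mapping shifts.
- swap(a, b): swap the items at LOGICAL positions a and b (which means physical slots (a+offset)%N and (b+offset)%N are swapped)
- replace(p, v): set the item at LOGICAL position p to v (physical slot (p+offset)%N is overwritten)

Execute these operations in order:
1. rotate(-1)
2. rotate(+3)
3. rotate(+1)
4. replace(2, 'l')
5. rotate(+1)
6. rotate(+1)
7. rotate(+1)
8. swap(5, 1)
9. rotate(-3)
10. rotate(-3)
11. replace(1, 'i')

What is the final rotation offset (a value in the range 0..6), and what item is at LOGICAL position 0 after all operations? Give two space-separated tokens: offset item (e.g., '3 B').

Answer: 0 E

Derivation:
After op 1 (rotate(-1)): offset=6, physical=[A,B,C,D,E,F,G], logical=[G,A,B,C,D,E,F]
After op 2 (rotate(+3)): offset=2, physical=[A,B,C,D,E,F,G], logical=[C,D,E,F,G,A,B]
After op 3 (rotate(+1)): offset=3, physical=[A,B,C,D,E,F,G], logical=[D,E,F,G,A,B,C]
After op 4 (replace(2, 'l')): offset=3, physical=[A,B,C,D,E,l,G], logical=[D,E,l,G,A,B,C]
After op 5 (rotate(+1)): offset=4, physical=[A,B,C,D,E,l,G], logical=[E,l,G,A,B,C,D]
After op 6 (rotate(+1)): offset=5, physical=[A,B,C,D,E,l,G], logical=[l,G,A,B,C,D,E]
After op 7 (rotate(+1)): offset=6, physical=[A,B,C,D,E,l,G], logical=[G,A,B,C,D,E,l]
After op 8 (swap(5, 1)): offset=6, physical=[E,B,C,D,A,l,G], logical=[G,E,B,C,D,A,l]
After op 9 (rotate(-3)): offset=3, physical=[E,B,C,D,A,l,G], logical=[D,A,l,G,E,B,C]
After op 10 (rotate(-3)): offset=0, physical=[E,B,C,D,A,l,G], logical=[E,B,C,D,A,l,G]
After op 11 (replace(1, 'i')): offset=0, physical=[E,i,C,D,A,l,G], logical=[E,i,C,D,A,l,G]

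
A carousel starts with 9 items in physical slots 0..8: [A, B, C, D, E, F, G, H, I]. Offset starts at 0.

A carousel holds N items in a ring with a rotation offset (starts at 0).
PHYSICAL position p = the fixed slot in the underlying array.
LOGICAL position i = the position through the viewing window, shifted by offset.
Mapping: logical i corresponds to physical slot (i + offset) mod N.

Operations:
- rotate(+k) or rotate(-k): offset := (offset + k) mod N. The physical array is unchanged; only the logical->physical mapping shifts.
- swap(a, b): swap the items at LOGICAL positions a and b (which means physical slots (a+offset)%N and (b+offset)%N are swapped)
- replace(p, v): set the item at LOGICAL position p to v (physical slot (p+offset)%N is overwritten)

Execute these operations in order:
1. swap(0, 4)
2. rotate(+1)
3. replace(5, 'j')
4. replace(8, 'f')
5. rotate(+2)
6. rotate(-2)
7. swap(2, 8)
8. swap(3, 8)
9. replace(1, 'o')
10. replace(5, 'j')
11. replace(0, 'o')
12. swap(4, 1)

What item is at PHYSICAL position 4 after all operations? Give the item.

After op 1 (swap(0, 4)): offset=0, physical=[E,B,C,D,A,F,G,H,I], logical=[E,B,C,D,A,F,G,H,I]
After op 2 (rotate(+1)): offset=1, physical=[E,B,C,D,A,F,G,H,I], logical=[B,C,D,A,F,G,H,I,E]
After op 3 (replace(5, 'j')): offset=1, physical=[E,B,C,D,A,F,j,H,I], logical=[B,C,D,A,F,j,H,I,E]
After op 4 (replace(8, 'f')): offset=1, physical=[f,B,C,D,A,F,j,H,I], logical=[B,C,D,A,F,j,H,I,f]
After op 5 (rotate(+2)): offset=3, physical=[f,B,C,D,A,F,j,H,I], logical=[D,A,F,j,H,I,f,B,C]
After op 6 (rotate(-2)): offset=1, physical=[f,B,C,D,A,F,j,H,I], logical=[B,C,D,A,F,j,H,I,f]
After op 7 (swap(2, 8)): offset=1, physical=[D,B,C,f,A,F,j,H,I], logical=[B,C,f,A,F,j,H,I,D]
After op 8 (swap(3, 8)): offset=1, physical=[A,B,C,f,D,F,j,H,I], logical=[B,C,f,D,F,j,H,I,A]
After op 9 (replace(1, 'o')): offset=1, physical=[A,B,o,f,D,F,j,H,I], logical=[B,o,f,D,F,j,H,I,A]
After op 10 (replace(5, 'j')): offset=1, physical=[A,B,o,f,D,F,j,H,I], logical=[B,o,f,D,F,j,H,I,A]
After op 11 (replace(0, 'o')): offset=1, physical=[A,o,o,f,D,F,j,H,I], logical=[o,o,f,D,F,j,H,I,A]
After op 12 (swap(4, 1)): offset=1, physical=[A,o,F,f,D,o,j,H,I], logical=[o,F,f,D,o,j,H,I,A]

Answer: D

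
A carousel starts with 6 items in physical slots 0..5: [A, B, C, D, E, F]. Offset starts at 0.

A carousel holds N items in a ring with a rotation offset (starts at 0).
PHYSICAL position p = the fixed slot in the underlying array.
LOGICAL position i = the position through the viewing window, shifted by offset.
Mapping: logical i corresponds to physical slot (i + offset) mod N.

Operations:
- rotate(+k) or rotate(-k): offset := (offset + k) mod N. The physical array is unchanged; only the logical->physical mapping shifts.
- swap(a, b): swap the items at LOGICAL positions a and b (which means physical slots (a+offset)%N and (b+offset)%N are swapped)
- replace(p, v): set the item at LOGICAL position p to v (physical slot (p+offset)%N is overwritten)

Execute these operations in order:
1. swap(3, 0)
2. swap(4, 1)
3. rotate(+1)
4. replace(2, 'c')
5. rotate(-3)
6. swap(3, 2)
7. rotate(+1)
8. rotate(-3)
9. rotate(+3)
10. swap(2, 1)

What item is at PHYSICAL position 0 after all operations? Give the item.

After op 1 (swap(3, 0)): offset=0, physical=[D,B,C,A,E,F], logical=[D,B,C,A,E,F]
After op 2 (swap(4, 1)): offset=0, physical=[D,E,C,A,B,F], logical=[D,E,C,A,B,F]
After op 3 (rotate(+1)): offset=1, physical=[D,E,C,A,B,F], logical=[E,C,A,B,F,D]
After op 4 (replace(2, 'c')): offset=1, physical=[D,E,C,c,B,F], logical=[E,C,c,B,F,D]
After op 5 (rotate(-3)): offset=4, physical=[D,E,C,c,B,F], logical=[B,F,D,E,C,c]
After op 6 (swap(3, 2)): offset=4, physical=[E,D,C,c,B,F], logical=[B,F,E,D,C,c]
After op 7 (rotate(+1)): offset=5, physical=[E,D,C,c,B,F], logical=[F,E,D,C,c,B]
After op 8 (rotate(-3)): offset=2, physical=[E,D,C,c,B,F], logical=[C,c,B,F,E,D]
After op 9 (rotate(+3)): offset=5, physical=[E,D,C,c,B,F], logical=[F,E,D,C,c,B]
After op 10 (swap(2, 1)): offset=5, physical=[D,E,C,c,B,F], logical=[F,D,E,C,c,B]

Answer: D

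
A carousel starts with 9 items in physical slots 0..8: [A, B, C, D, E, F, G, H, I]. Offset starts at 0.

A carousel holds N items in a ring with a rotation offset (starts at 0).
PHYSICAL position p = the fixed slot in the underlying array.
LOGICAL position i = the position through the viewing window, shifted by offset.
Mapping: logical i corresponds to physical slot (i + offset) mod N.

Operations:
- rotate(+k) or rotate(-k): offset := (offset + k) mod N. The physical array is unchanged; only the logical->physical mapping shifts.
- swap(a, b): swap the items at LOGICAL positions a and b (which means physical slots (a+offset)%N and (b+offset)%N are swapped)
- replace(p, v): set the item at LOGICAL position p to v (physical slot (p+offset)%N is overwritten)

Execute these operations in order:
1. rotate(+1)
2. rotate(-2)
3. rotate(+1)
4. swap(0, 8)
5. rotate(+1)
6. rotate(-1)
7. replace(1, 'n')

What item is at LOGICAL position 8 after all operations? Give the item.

After op 1 (rotate(+1)): offset=1, physical=[A,B,C,D,E,F,G,H,I], logical=[B,C,D,E,F,G,H,I,A]
After op 2 (rotate(-2)): offset=8, physical=[A,B,C,D,E,F,G,H,I], logical=[I,A,B,C,D,E,F,G,H]
After op 3 (rotate(+1)): offset=0, physical=[A,B,C,D,E,F,G,H,I], logical=[A,B,C,D,E,F,G,H,I]
After op 4 (swap(0, 8)): offset=0, physical=[I,B,C,D,E,F,G,H,A], logical=[I,B,C,D,E,F,G,H,A]
After op 5 (rotate(+1)): offset=1, physical=[I,B,C,D,E,F,G,H,A], logical=[B,C,D,E,F,G,H,A,I]
After op 6 (rotate(-1)): offset=0, physical=[I,B,C,D,E,F,G,H,A], logical=[I,B,C,D,E,F,G,H,A]
After op 7 (replace(1, 'n')): offset=0, physical=[I,n,C,D,E,F,G,H,A], logical=[I,n,C,D,E,F,G,H,A]

Answer: A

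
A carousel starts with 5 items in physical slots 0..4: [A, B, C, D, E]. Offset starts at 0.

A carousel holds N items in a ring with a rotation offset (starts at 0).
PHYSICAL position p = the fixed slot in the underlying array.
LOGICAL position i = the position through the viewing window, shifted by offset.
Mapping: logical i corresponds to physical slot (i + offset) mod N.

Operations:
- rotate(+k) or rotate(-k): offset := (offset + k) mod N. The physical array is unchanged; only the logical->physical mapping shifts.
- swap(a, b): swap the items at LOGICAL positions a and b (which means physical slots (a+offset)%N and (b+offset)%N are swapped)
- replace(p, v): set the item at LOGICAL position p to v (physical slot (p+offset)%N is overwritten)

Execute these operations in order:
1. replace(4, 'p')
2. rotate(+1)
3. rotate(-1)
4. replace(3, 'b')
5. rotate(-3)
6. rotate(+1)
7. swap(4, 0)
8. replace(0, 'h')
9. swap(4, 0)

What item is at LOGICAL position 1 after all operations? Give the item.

After op 1 (replace(4, 'p')): offset=0, physical=[A,B,C,D,p], logical=[A,B,C,D,p]
After op 2 (rotate(+1)): offset=1, physical=[A,B,C,D,p], logical=[B,C,D,p,A]
After op 3 (rotate(-1)): offset=0, physical=[A,B,C,D,p], logical=[A,B,C,D,p]
After op 4 (replace(3, 'b')): offset=0, physical=[A,B,C,b,p], logical=[A,B,C,b,p]
After op 5 (rotate(-3)): offset=2, physical=[A,B,C,b,p], logical=[C,b,p,A,B]
After op 6 (rotate(+1)): offset=3, physical=[A,B,C,b,p], logical=[b,p,A,B,C]
After op 7 (swap(4, 0)): offset=3, physical=[A,B,b,C,p], logical=[C,p,A,B,b]
After op 8 (replace(0, 'h')): offset=3, physical=[A,B,b,h,p], logical=[h,p,A,B,b]
After op 9 (swap(4, 0)): offset=3, physical=[A,B,h,b,p], logical=[b,p,A,B,h]

Answer: p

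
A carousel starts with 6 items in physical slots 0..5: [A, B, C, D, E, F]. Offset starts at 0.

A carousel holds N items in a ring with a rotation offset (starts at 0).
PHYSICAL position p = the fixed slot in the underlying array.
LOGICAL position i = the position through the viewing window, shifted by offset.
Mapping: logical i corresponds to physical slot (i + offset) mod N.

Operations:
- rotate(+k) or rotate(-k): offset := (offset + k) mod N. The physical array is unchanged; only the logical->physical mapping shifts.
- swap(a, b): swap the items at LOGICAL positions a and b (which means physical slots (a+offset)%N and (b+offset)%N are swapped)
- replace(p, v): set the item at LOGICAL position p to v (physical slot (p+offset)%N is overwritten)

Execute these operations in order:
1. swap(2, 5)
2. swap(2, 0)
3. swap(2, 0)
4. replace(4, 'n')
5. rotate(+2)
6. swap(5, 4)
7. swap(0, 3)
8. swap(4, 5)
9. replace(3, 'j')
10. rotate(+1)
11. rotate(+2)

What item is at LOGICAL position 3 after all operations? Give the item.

Answer: C

Derivation:
After op 1 (swap(2, 5)): offset=0, physical=[A,B,F,D,E,C], logical=[A,B,F,D,E,C]
After op 2 (swap(2, 0)): offset=0, physical=[F,B,A,D,E,C], logical=[F,B,A,D,E,C]
After op 3 (swap(2, 0)): offset=0, physical=[A,B,F,D,E,C], logical=[A,B,F,D,E,C]
After op 4 (replace(4, 'n')): offset=0, physical=[A,B,F,D,n,C], logical=[A,B,F,D,n,C]
After op 5 (rotate(+2)): offset=2, physical=[A,B,F,D,n,C], logical=[F,D,n,C,A,B]
After op 6 (swap(5, 4)): offset=2, physical=[B,A,F,D,n,C], logical=[F,D,n,C,B,A]
After op 7 (swap(0, 3)): offset=2, physical=[B,A,C,D,n,F], logical=[C,D,n,F,B,A]
After op 8 (swap(4, 5)): offset=2, physical=[A,B,C,D,n,F], logical=[C,D,n,F,A,B]
After op 9 (replace(3, 'j')): offset=2, physical=[A,B,C,D,n,j], logical=[C,D,n,j,A,B]
After op 10 (rotate(+1)): offset=3, physical=[A,B,C,D,n,j], logical=[D,n,j,A,B,C]
After op 11 (rotate(+2)): offset=5, physical=[A,B,C,D,n,j], logical=[j,A,B,C,D,n]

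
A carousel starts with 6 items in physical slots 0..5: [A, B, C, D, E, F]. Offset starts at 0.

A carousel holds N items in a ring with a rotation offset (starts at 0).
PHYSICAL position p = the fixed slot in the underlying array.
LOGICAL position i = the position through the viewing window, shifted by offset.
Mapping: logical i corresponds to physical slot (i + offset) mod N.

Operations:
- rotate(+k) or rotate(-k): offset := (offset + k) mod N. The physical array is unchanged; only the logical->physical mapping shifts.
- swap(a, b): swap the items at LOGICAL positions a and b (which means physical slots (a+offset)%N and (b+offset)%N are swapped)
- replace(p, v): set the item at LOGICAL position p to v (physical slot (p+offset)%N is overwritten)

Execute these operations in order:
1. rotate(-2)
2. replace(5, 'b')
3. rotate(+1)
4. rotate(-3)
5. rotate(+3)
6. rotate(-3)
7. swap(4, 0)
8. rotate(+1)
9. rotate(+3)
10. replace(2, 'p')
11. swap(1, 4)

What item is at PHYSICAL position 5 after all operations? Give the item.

Answer: F

Derivation:
After op 1 (rotate(-2)): offset=4, physical=[A,B,C,D,E,F], logical=[E,F,A,B,C,D]
After op 2 (replace(5, 'b')): offset=4, physical=[A,B,C,b,E,F], logical=[E,F,A,B,C,b]
After op 3 (rotate(+1)): offset=5, physical=[A,B,C,b,E,F], logical=[F,A,B,C,b,E]
After op 4 (rotate(-3)): offset=2, physical=[A,B,C,b,E,F], logical=[C,b,E,F,A,B]
After op 5 (rotate(+3)): offset=5, physical=[A,B,C,b,E,F], logical=[F,A,B,C,b,E]
After op 6 (rotate(-3)): offset=2, physical=[A,B,C,b,E,F], logical=[C,b,E,F,A,B]
After op 7 (swap(4, 0)): offset=2, physical=[C,B,A,b,E,F], logical=[A,b,E,F,C,B]
After op 8 (rotate(+1)): offset=3, physical=[C,B,A,b,E,F], logical=[b,E,F,C,B,A]
After op 9 (rotate(+3)): offset=0, physical=[C,B,A,b,E,F], logical=[C,B,A,b,E,F]
After op 10 (replace(2, 'p')): offset=0, physical=[C,B,p,b,E,F], logical=[C,B,p,b,E,F]
After op 11 (swap(1, 4)): offset=0, physical=[C,E,p,b,B,F], logical=[C,E,p,b,B,F]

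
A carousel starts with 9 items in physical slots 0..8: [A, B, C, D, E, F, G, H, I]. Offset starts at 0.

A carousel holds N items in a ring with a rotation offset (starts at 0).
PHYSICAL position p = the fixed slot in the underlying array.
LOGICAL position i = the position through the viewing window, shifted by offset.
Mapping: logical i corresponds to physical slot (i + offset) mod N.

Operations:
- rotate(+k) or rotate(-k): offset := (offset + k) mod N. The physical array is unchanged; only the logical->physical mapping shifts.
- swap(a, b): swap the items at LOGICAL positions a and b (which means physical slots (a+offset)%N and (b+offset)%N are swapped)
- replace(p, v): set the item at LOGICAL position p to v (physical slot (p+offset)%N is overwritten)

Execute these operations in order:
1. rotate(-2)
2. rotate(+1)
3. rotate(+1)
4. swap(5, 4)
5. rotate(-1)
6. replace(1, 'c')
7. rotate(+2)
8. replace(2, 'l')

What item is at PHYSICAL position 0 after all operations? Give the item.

After op 1 (rotate(-2)): offset=7, physical=[A,B,C,D,E,F,G,H,I], logical=[H,I,A,B,C,D,E,F,G]
After op 2 (rotate(+1)): offset=8, physical=[A,B,C,D,E,F,G,H,I], logical=[I,A,B,C,D,E,F,G,H]
After op 3 (rotate(+1)): offset=0, physical=[A,B,C,D,E,F,G,H,I], logical=[A,B,C,D,E,F,G,H,I]
After op 4 (swap(5, 4)): offset=0, physical=[A,B,C,D,F,E,G,H,I], logical=[A,B,C,D,F,E,G,H,I]
After op 5 (rotate(-1)): offset=8, physical=[A,B,C,D,F,E,G,H,I], logical=[I,A,B,C,D,F,E,G,H]
After op 6 (replace(1, 'c')): offset=8, physical=[c,B,C,D,F,E,G,H,I], logical=[I,c,B,C,D,F,E,G,H]
After op 7 (rotate(+2)): offset=1, physical=[c,B,C,D,F,E,G,H,I], logical=[B,C,D,F,E,G,H,I,c]
After op 8 (replace(2, 'l')): offset=1, physical=[c,B,C,l,F,E,G,H,I], logical=[B,C,l,F,E,G,H,I,c]

Answer: c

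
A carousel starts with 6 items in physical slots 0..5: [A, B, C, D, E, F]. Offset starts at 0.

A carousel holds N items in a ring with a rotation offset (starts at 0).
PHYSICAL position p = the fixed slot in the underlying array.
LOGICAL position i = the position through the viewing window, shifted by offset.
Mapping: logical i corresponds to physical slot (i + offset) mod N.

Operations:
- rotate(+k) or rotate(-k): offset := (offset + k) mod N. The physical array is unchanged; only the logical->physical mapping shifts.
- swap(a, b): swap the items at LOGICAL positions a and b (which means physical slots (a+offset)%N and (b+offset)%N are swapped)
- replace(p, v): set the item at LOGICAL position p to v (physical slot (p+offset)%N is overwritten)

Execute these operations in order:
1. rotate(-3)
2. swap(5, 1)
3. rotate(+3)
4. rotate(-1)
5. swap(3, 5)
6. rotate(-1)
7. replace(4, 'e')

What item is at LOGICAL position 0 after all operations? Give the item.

Answer: E

Derivation:
After op 1 (rotate(-3)): offset=3, physical=[A,B,C,D,E,F], logical=[D,E,F,A,B,C]
After op 2 (swap(5, 1)): offset=3, physical=[A,B,E,D,C,F], logical=[D,C,F,A,B,E]
After op 3 (rotate(+3)): offset=0, physical=[A,B,E,D,C,F], logical=[A,B,E,D,C,F]
After op 4 (rotate(-1)): offset=5, physical=[A,B,E,D,C,F], logical=[F,A,B,E,D,C]
After op 5 (swap(3, 5)): offset=5, physical=[A,B,C,D,E,F], logical=[F,A,B,C,D,E]
After op 6 (rotate(-1)): offset=4, physical=[A,B,C,D,E,F], logical=[E,F,A,B,C,D]
After op 7 (replace(4, 'e')): offset=4, physical=[A,B,e,D,E,F], logical=[E,F,A,B,e,D]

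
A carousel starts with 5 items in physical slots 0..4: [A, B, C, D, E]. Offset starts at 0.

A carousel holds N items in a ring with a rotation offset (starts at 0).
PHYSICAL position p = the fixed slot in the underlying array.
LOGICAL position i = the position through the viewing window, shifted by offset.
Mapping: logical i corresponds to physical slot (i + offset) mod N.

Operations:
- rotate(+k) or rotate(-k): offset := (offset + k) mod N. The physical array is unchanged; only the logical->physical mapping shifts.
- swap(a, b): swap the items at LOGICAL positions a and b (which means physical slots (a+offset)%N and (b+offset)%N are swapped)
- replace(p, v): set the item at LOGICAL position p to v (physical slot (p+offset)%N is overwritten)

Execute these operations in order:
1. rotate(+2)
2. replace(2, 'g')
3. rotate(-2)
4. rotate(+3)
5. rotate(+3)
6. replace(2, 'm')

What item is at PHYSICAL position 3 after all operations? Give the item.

After op 1 (rotate(+2)): offset=2, physical=[A,B,C,D,E], logical=[C,D,E,A,B]
After op 2 (replace(2, 'g')): offset=2, physical=[A,B,C,D,g], logical=[C,D,g,A,B]
After op 3 (rotate(-2)): offset=0, physical=[A,B,C,D,g], logical=[A,B,C,D,g]
After op 4 (rotate(+3)): offset=3, physical=[A,B,C,D,g], logical=[D,g,A,B,C]
After op 5 (rotate(+3)): offset=1, physical=[A,B,C,D,g], logical=[B,C,D,g,A]
After op 6 (replace(2, 'm')): offset=1, physical=[A,B,C,m,g], logical=[B,C,m,g,A]

Answer: m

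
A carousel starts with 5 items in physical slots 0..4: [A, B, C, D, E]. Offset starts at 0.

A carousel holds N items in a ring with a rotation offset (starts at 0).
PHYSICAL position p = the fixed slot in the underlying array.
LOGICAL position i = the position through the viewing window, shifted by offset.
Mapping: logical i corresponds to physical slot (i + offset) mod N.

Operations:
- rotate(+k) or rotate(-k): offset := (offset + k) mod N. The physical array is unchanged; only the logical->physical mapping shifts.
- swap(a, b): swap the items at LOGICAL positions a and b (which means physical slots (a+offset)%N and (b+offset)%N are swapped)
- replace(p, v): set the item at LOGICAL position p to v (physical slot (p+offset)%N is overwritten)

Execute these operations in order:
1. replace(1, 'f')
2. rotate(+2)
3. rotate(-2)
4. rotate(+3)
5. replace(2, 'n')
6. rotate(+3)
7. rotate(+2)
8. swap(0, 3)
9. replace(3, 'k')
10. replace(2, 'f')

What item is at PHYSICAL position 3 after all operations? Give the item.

Answer: f

Derivation:
After op 1 (replace(1, 'f')): offset=0, physical=[A,f,C,D,E], logical=[A,f,C,D,E]
After op 2 (rotate(+2)): offset=2, physical=[A,f,C,D,E], logical=[C,D,E,A,f]
After op 3 (rotate(-2)): offset=0, physical=[A,f,C,D,E], logical=[A,f,C,D,E]
After op 4 (rotate(+3)): offset=3, physical=[A,f,C,D,E], logical=[D,E,A,f,C]
After op 5 (replace(2, 'n')): offset=3, physical=[n,f,C,D,E], logical=[D,E,n,f,C]
After op 6 (rotate(+3)): offset=1, physical=[n,f,C,D,E], logical=[f,C,D,E,n]
After op 7 (rotate(+2)): offset=3, physical=[n,f,C,D,E], logical=[D,E,n,f,C]
After op 8 (swap(0, 3)): offset=3, physical=[n,D,C,f,E], logical=[f,E,n,D,C]
After op 9 (replace(3, 'k')): offset=3, physical=[n,k,C,f,E], logical=[f,E,n,k,C]
After op 10 (replace(2, 'f')): offset=3, physical=[f,k,C,f,E], logical=[f,E,f,k,C]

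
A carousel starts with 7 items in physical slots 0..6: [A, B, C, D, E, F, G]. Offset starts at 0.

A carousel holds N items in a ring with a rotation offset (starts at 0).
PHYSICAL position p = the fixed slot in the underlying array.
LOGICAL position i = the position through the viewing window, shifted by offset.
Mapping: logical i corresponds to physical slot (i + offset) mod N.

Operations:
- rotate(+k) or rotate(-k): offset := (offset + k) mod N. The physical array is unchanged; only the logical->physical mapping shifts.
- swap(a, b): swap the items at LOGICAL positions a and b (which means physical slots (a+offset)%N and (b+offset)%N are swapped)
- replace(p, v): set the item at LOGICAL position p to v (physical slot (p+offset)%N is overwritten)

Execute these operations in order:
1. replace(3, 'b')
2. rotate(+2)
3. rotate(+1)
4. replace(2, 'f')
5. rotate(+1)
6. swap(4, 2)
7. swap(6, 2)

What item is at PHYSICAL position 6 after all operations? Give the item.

Answer: b

Derivation:
After op 1 (replace(3, 'b')): offset=0, physical=[A,B,C,b,E,F,G], logical=[A,B,C,b,E,F,G]
After op 2 (rotate(+2)): offset=2, physical=[A,B,C,b,E,F,G], logical=[C,b,E,F,G,A,B]
After op 3 (rotate(+1)): offset=3, physical=[A,B,C,b,E,F,G], logical=[b,E,F,G,A,B,C]
After op 4 (replace(2, 'f')): offset=3, physical=[A,B,C,b,E,f,G], logical=[b,E,f,G,A,B,C]
After op 5 (rotate(+1)): offset=4, physical=[A,B,C,b,E,f,G], logical=[E,f,G,A,B,C,b]
After op 6 (swap(4, 2)): offset=4, physical=[A,G,C,b,E,f,B], logical=[E,f,B,A,G,C,b]
After op 7 (swap(6, 2)): offset=4, physical=[A,G,C,B,E,f,b], logical=[E,f,b,A,G,C,B]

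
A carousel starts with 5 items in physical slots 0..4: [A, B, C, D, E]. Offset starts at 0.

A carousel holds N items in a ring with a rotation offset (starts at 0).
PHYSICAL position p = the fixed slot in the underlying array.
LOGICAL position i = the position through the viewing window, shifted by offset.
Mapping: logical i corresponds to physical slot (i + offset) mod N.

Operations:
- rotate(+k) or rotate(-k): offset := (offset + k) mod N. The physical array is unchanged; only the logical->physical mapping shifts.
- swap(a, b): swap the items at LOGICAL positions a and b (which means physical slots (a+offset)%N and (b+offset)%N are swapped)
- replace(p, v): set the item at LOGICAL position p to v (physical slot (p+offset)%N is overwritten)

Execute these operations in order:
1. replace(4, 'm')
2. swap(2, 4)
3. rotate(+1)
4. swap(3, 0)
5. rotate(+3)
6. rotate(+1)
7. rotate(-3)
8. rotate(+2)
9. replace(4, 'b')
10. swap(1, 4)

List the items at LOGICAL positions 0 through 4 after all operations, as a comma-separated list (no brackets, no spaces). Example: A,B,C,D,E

After op 1 (replace(4, 'm')): offset=0, physical=[A,B,C,D,m], logical=[A,B,C,D,m]
After op 2 (swap(2, 4)): offset=0, physical=[A,B,m,D,C], logical=[A,B,m,D,C]
After op 3 (rotate(+1)): offset=1, physical=[A,B,m,D,C], logical=[B,m,D,C,A]
After op 4 (swap(3, 0)): offset=1, physical=[A,C,m,D,B], logical=[C,m,D,B,A]
After op 5 (rotate(+3)): offset=4, physical=[A,C,m,D,B], logical=[B,A,C,m,D]
After op 6 (rotate(+1)): offset=0, physical=[A,C,m,D,B], logical=[A,C,m,D,B]
After op 7 (rotate(-3)): offset=2, physical=[A,C,m,D,B], logical=[m,D,B,A,C]
After op 8 (rotate(+2)): offset=4, physical=[A,C,m,D,B], logical=[B,A,C,m,D]
After op 9 (replace(4, 'b')): offset=4, physical=[A,C,m,b,B], logical=[B,A,C,m,b]
After op 10 (swap(1, 4)): offset=4, physical=[b,C,m,A,B], logical=[B,b,C,m,A]

Answer: B,b,C,m,A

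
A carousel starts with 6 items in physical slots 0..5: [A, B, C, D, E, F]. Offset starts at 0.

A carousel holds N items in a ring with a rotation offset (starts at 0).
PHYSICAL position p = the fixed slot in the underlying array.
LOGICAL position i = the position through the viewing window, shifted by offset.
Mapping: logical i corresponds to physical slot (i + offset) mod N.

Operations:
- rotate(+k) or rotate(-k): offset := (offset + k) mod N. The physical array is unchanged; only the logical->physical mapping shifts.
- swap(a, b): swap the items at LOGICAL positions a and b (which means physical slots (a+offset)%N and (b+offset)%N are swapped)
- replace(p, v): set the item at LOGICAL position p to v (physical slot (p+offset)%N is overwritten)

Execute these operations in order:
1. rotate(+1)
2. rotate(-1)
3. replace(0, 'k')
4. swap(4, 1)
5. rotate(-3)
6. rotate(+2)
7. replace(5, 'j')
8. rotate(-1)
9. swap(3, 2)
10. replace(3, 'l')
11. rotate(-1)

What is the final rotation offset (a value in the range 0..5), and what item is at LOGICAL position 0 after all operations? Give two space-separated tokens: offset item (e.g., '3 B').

Answer: 3 D

Derivation:
After op 1 (rotate(+1)): offset=1, physical=[A,B,C,D,E,F], logical=[B,C,D,E,F,A]
After op 2 (rotate(-1)): offset=0, physical=[A,B,C,D,E,F], logical=[A,B,C,D,E,F]
After op 3 (replace(0, 'k')): offset=0, physical=[k,B,C,D,E,F], logical=[k,B,C,D,E,F]
After op 4 (swap(4, 1)): offset=0, physical=[k,E,C,D,B,F], logical=[k,E,C,D,B,F]
After op 5 (rotate(-3)): offset=3, physical=[k,E,C,D,B,F], logical=[D,B,F,k,E,C]
After op 6 (rotate(+2)): offset=5, physical=[k,E,C,D,B,F], logical=[F,k,E,C,D,B]
After op 7 (replace(5, 'j')): offset=5, physical=[k,E,C,D,j,F], logical=[F,k,E,C,D,j]
After op 8 (rotate(-1)): offset=4, physical=[k,E,C,D,j,F], logical=[j,F,k,E,C,D]
After op 9 (swap(3, 2)): offset=4, physical=[E,k,C,D,j,F], logical=[j,F,E,k,C,D]
After op 10 (replace(3, 'l')): offset=4, physical=[E,l,C,D,j,F], logical=[j,F,E,l,C,D]
After op 11 (rotate(-1)): offset=3, physical=[E,l,C,D,j,F], logical=[D,j,F,E,l,C]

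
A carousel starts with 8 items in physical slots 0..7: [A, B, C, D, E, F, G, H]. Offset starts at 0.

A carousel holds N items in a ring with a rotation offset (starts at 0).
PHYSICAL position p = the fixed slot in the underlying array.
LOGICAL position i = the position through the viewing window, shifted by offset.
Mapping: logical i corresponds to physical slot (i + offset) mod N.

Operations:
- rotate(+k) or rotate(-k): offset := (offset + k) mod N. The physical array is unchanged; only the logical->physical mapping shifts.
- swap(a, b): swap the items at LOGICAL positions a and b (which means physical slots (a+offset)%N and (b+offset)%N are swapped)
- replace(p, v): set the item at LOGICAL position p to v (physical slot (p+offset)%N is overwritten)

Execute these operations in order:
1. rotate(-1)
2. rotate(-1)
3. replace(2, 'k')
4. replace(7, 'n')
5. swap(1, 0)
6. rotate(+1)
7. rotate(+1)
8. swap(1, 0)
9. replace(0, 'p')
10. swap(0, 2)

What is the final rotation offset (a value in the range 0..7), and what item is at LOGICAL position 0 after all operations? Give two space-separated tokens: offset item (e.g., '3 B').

After op 1 (rotate(-1)): offset=7, physical=[A,B,C,D,E,F,G,H], logical=[H,A,B,C,D,E,F,G]
After op 2 (rotate(-1)): offset=6, physical=[A,B,C,D,E,F,G,H], logical=[G,H,A,B,C,D,E,F]
After op 3 (replace(2, 'k')): offset=6, physical=[k,B,C,D,E,F,G,H], logical=[G,H,k,B,C,D,E,F]
After op 4 (replace(7, 'n')): offset=6, physical=[k,B,C,D,E,n,G,H], logical=[G,H,k,B,C,D,E,n]
After op 5 (swap(1, 0)): offset=6, physical=[k,B,C,D,E,n,H,G], logical=[H,G,k,B,C,D,E,n]
After op 6 (rotate(+1)): offset=7, physical=[k,B,C,D,E,n,H,G], logical=[G,k,B,C,D,E,n,H]
After op 7 (rotate(+1)): offset=0, physical=[k,B,C,D,E,n,H,G], logical=[k,B,C,D,E,n,H,G]
After op 8 (swap(1, 0)): offset=0, physical=[B,k,C,D,E,n,H,G], logical=[B,k,C,D,E,n,H,G]
After op 9 (replace(0, 'p')): offset=0, physical=[p,k,C,D,E,n,H,G], logical=[p,k,C,D,E,n,H,G]
After op 10 (swap(0, 2)): offset=0, physical=[C,k,p,D,E,n,H,G], logical=[C,k,p,D,E,n,H,G]

Answer: 0 C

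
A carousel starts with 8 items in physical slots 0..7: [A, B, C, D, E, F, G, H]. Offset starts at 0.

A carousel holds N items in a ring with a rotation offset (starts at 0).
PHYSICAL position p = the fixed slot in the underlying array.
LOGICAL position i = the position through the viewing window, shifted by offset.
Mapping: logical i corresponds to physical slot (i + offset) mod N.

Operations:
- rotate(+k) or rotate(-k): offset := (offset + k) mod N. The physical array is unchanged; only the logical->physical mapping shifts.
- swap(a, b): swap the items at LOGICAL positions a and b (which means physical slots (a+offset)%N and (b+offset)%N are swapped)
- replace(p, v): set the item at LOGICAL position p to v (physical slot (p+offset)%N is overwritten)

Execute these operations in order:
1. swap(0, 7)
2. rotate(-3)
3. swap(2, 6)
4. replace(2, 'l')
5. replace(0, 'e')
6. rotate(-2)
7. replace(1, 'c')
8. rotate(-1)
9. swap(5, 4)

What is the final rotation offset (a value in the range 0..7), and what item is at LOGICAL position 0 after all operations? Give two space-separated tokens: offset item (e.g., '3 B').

Answer: 2 C

Derivation:
After op 1 (swap(0, 7)): offset=0, physical=[H,B,C,D,E,F,G,A], logical=[H,B,C,D,E,F,G,A]
After op 2 (rotate(-3)): offset=5, physical=[H,B,C,D,E,F,G,A], logical=[F,G,A,H,B,C,D,E]
After op 3 (swap(2, 6)): offset=5, physical=[H,B,C,A,E,F,G,D], logical=[F,G,D,H,B,C,A,E]
After op 4 (replace(2, 'l')): offset=5, physical=[H,B,C,A,E,F,G,l], logical=[F,G,l,H,B,C,A,E]
After op 5 (replace(0, 'e')): offset=5, physical=[H,B,C,A,E,e,G,l], logical=[e,G,l,H,B,C,A,E]
After op 6 (rotate(-2)): offset=3, physical=[H,B,C,A,E,e,G,l], logical=[A,E,e,G,l,H,B,C]
After op 7 (replace(1, 'c')): offset=3, physical=[H,B,C,A,c,e,G,l], logical=[A,c,e,G,l,H,B,C]
After op 8 (rotate(-1)): offset=2, physical=[H,B,C,A,c,e,G,l], logical=[C,A,c,e,G,l,H,B]
After op 9 (swap(5, 4)): offset=2, physical=[H,B,C,A,c,e,l,G], logical=[C,A,c,e,l,G,H,B]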